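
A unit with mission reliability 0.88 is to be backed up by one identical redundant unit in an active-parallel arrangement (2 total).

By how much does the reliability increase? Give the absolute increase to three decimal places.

R_before = 0.88
R_after = 1 − (1 − 0.88)^2 = 0.986
ΔR = 0.986 − 0.88 = 0.106

0.106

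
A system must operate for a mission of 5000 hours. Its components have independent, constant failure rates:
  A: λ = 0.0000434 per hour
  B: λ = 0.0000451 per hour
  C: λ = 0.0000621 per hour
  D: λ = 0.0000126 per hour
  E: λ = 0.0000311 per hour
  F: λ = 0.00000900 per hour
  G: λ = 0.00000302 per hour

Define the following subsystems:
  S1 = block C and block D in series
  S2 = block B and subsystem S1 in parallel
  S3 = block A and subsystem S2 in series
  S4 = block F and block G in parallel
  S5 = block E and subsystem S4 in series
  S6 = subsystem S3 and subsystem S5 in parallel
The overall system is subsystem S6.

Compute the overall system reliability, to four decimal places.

R(A) = exp(−0.0000434 × 5000) = 0.804930
R(B) = exp(−0.0000451 × 5000) = 0.798117
R(C) = exp(−0.0000621 × 5000) = 0.733080
R(D) = exp(−0.0000126 × 5000) = 0.938943
R(E) = exp(−0.0000311 × 5000) = 0.855987
R(F) = exp(−0.00000900 × 5000) = 0.955997
R(G) = exp(−0.00000302 × 5000) = 0.985013
Series (C and D): 0.733080 × 0.938943 = 0.688320
Parallel (B and [0.688320]): 1 − (1 − 0.798117)(1 − 0.688320) = 0.937077
Series (A and [0.937077]): 0.804930 × 0.937077 = 0.754281
Parallel (F and G): 1 − (1 − 0.955997)(1 − 0.985013) = 0.999341
Series (E and [0.999341]): 0.855987 × 0.999341 = 0.855423
Parallel ([0.754281] and [0.855423]): 1 − (1 − 0.754281)(1 − 0.855423) = 0.9645

0.9645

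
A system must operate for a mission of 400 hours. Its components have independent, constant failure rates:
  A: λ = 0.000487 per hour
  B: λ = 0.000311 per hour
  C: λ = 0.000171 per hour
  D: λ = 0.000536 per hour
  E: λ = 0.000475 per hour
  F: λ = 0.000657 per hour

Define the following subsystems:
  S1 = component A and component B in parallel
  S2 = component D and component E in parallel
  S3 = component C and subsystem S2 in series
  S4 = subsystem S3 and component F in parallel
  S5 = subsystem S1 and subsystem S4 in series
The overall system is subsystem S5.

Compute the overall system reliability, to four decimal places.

0.9573

R(A) = exp(−0.000487 × 400) = 0.822999
R(B) = exp(−0.000311 × 400) = 0.883027
R(C) = exp(−0.000171 × 400) = 0.933887
R(D) = exp(−0.000536 × 400) = 0.807026
R(E) = exp(−0.000475 × 400) = 0.826959
R(F) = exp(−0.000657 × 400) = 0.768896
Parallel (A and B): 1 − (1 − 0.822999)(1 − 0.883027) = 0.979296
Parallel (D and E): 1 − (1 − 0.807026)(1 − 0.826959) = 0.966608
Series (C and [0.966608]): 0.933887 × 0.966608 = 0.902703
Parallel ([0.902703] and F): 1 − (1 − 0.902703)(1 − 0.768896) = 0.977514
Series ([0.979296] and [0.977514]): 0.979296 × 0.977514 = 0.9573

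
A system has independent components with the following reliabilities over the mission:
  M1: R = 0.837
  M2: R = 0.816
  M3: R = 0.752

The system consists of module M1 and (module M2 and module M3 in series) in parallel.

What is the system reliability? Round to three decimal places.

Series (M2 and M3): 0.81600 × 0.75200 = 0.61363
Parallel (M1 and [0.61363]): 1 − (1 − 0.83700)(1 − 0.61363) = 0.937

0.937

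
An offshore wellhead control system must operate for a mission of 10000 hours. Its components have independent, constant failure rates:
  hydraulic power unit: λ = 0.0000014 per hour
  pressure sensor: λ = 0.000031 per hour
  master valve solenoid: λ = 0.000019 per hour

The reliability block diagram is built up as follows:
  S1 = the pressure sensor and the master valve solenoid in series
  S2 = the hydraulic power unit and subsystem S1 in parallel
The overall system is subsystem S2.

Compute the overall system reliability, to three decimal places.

0.995

R(hydraulic power unit) = exp(−0.0000014 × 10000) = 0.98610
R(pressure sensor) = exp(−0.000031 × 10000) = 0.73345
R(master valve solenoid) = exp(−0.000019 × 10000) = 0.82696
Series (pressure sensor and master valve solenoid): 0.73345 × 0.82696 = 0.60653
Parallel (hydraulic power unit and [0.60653]): 1 − (1 − 0.98610)(1 − 0.60653) = 0.995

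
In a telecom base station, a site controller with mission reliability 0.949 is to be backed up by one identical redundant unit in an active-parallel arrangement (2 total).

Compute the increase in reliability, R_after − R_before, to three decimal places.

0.048

R_before = 0.949
R_after = 1 − (1 − 0.949)^2 = 0.997
ΔR = 0.997 − 0.949 = 0.048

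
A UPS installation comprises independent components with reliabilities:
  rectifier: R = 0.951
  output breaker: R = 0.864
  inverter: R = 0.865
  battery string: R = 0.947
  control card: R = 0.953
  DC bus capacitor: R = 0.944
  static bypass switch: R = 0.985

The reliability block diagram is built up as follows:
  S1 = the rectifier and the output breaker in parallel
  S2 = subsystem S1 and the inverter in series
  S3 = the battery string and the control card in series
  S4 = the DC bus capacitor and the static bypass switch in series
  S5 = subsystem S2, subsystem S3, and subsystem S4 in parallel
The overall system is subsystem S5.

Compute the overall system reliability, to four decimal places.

Parallel (rectifier and output breaker): 1 − (1 − 0.951000)(1 − 0.864000) = 0.993336
Series ([0.993336] and inverter): 0.993336 × 0.865000 = 0.859236
Series (battery string and control card): 0.947000 × 0.953000 = 0.902491
Series (DC bus capacitor and static bypass switch): 0.944000 × 0.985000 = 0.929840
Parallel ([0.859236], [0.902491], and [0.929840]): 1 − (1 − 0.859236)(1 − 0.902491)(1 − 0.929840) = 0.9990

0.9990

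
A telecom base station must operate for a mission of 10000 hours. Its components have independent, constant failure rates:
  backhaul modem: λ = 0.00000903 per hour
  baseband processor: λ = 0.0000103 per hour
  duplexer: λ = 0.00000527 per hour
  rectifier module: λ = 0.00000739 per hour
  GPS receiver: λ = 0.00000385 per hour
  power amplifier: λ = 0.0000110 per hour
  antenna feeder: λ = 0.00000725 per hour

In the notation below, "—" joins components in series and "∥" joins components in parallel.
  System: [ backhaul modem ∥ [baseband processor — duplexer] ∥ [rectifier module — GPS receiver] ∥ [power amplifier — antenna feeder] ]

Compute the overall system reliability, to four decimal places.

R(backhaul modem) = exp(−0.00000903 × 10000) = 0.913657
R(baseband processor) = exp(−0.0000103 × 10000) = 0.902127
R(duplexer) = exp(−0.00000527 × 10000) = 0.948665
R(rectifier module) = exp(−0.00000739 × 10000) = 0.928765
R(GPS receiver) = exp(−0.00000385 × 10000) = 0.962232
R(power amplifier) = exp(−0.0000110 × 10000) = 0.895834
R(antenna feeder) = exp(−0.00000725 × 10000) = 0.930066
Series (baseband processor and duplexer): 0.902127 × 0.948665 = 0.855816
Series (rectifier module and GPS receiver): 0.928765 × 0.962232 = 0.893687
Series (power amplifier and antenna feeder): 0.895834 × 0.930066 = 0.833185
Parallel (backhaul modem, [0.855816], [0.893687], and [0.833185]): 1 − (1 − 0.913657)(1 − 0.855816)(1 − 0.893687)(1 − 0.833185) = 0.9998

0.9998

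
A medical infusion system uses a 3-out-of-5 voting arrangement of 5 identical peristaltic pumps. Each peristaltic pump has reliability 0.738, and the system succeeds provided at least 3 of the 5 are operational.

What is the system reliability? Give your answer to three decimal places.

0.883

R = Σ_{i=3}^{5} C(5,i) p^i (1−p)^{5−i} with p = 0.738
C(5,3)·0.738^3·0.262^2 = 0.27591
C(5,4)·0.738^4·0.262^1 = 0.38859
C(5,5)·0.738^5·0.262^0 = 0.21892
Sum = 0.883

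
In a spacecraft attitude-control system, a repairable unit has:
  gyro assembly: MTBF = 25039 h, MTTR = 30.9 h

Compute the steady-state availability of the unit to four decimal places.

0.9988

A(gyro assembly) = MTBF/(MTBF+MTTR) = 25039/(25039+30.9) = 0.9988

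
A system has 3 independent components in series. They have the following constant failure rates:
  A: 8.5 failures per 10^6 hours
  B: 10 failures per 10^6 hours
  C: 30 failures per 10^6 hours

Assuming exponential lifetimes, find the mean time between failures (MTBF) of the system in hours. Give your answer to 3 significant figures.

20600

Series of exponential components: λ_sys = Σ λ_i
λ_sys = 0.0000085 + 0.000010 + 0.000030 = 4.8500e-05 /h
MTBF = 1 / λ_sys = 20600 h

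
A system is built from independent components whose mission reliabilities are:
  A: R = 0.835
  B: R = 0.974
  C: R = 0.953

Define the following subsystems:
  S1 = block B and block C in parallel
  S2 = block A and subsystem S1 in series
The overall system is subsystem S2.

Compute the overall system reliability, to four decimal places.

Parallel (B and C): 1 − (1 − 0.974000)(1 − 0.953000) = 0.998778
Series (A and [0.998778]): 0.835000 × 0.998778 = 0.8340

0.8340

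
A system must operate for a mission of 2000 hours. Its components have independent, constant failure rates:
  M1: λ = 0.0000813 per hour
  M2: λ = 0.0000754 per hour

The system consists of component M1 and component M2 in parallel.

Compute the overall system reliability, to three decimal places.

R(M1) = exp(−0.0000813 × 2000) = 0.84993
R(M2) = exp(−0.0000754 × 2000) = 0.86002
Parallel (M1 and M2): 1 − (1 − 0.84993)(1 − 0.86002) = 0.979

0.979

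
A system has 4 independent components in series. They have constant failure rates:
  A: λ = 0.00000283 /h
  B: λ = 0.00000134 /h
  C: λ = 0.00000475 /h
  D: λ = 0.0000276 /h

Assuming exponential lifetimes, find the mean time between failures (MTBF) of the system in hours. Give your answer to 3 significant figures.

27400

Series of exponential components: λ_sys = Σ λ_i
λ_sys = 0.00000283 + 0.00000134 + 0.00000475 + 0.0000276 = 3.6520e-05 /h
MTBF = 1 / λ_sys = 27400 h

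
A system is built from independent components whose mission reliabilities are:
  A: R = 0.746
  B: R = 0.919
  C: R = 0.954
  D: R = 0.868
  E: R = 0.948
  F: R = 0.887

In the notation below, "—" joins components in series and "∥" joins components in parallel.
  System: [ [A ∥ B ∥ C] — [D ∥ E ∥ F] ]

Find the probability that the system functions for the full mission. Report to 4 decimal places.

Parallel (A, B, and C): 1 − (1 − 0.746000)(1 − 0.919000)(1 − 0.954000) = 0.999054
Parallel (D, E, and F): 1 − (1 − 0.868000)(1 − 0.948000)(1 − 0.887000) = 0.999224
Series ([0.999054] and [0.999224]): 0.999054 × 0.999224 = 0.9983

0.9983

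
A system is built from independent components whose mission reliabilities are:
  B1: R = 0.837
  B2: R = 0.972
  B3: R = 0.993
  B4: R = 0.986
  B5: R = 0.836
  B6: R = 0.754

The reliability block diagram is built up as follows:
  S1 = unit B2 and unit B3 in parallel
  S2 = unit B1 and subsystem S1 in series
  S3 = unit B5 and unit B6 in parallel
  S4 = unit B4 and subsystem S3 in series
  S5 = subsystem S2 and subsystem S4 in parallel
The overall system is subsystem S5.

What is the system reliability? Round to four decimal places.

Parallel (B2 and B3): 1 − (1 − 0.972000)(1 − 0.993000) = 0.999804
Series (B1 and [0.999804]): 0.837000 × 0.999804 = 0.836836
Parallel (B5 and B6): 1 − (1 − 0.836000)(1 − 0.754000) = 0.959656
Series (B4 and [0.959656]): 0.986000 × 0.959656 = 0.946221
Parallel ([0.836836] and [0.946221]): 1 − (1 − 0.836836)(1 − 0.946221) = 0.9912

0.9912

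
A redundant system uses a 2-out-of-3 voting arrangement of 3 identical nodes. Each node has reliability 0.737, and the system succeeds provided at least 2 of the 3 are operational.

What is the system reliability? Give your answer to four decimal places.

0.8289

R = Σ_{i=2}^{3} C(3,i) p^i (1−p)^{3−i} with p = 0.737
C(3,2)·0.737^2·0.263^1 = 0.428560
C(3,3)·0.737^3·0.263^0 = 0.400316
Sum = 0.8289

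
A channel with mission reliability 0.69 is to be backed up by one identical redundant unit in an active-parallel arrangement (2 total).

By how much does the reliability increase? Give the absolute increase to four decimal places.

R_before = 0.69
R_after = 1 − (1 − 0.69)^2 = 0.9039
ΔR = 0.9039 − 0.69 = 0.2139

0.2139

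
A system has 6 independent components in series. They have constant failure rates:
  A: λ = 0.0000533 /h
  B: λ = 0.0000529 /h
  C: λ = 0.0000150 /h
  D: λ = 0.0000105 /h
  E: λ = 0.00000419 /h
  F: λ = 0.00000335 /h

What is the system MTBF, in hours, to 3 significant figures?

7180

Series of exponential components: λ_sys = Σ λ_i
λ_sys = 0.0000533 + 0.0000529 + 0.0000150 + 0.0000105 + 0.00000419 + 0.00000335 = 1.3924e-04 /h
MTBF = 1 / λ_sys = 7180 h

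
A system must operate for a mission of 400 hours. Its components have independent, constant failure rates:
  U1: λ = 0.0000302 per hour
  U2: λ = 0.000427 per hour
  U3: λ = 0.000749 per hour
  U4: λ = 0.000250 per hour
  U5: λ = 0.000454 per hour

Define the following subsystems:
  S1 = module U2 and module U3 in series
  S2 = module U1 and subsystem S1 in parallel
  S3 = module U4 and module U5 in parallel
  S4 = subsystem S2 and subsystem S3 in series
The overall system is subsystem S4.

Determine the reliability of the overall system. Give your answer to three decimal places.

0.980

R(U1) = exp(−0.0000302 × 400) = 0.98799
R(U2) = exp(−0.000427 × 400) = 0.84299
R(U3) = exp(−0.000749 × 400) = 0.74111
R(U4) = exp(−0.000250 × 400) = 0.90484
R(U5) = exp(−0.000454 × 400) = 0.83393
Series (U2 and U3): 0.84299 × 0.74111 = 0.62475
Parallel (U1 and [0.62475]): 1 − (1 − 0.98799)(1 − 0.62475) = 0.99549
Parallel (U4 and U5): 1 − (1 − 0.90484)(1 − 0.83393) = 0.98420
Series ([0.99549] and [0.98420]): 0.99549 × 0.98420 = 0.980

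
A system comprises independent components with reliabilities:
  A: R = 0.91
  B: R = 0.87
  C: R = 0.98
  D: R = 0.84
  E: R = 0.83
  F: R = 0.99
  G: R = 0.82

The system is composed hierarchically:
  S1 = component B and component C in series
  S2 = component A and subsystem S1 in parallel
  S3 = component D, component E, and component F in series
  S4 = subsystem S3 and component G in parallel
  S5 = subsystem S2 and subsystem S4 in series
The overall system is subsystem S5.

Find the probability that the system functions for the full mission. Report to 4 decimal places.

0.9317

Series (B and C): 0.870000 × 0.980000 = 0.852600
Parallel (A and [0.852600]): 1 − (1 − 0.910000)(1 − 0.852600) = 0.986734
Series (D, E, and F): 0.840000 × 0.830000 × 0.990000 = 0.690228
Parallel ([0.690228] and G): 1 − (1 − 0.690228)(1 − 0.820000) = 0.944241
Series ([0.986734] and [0.944241]): 0.986734 × 0.944241 = 0.9317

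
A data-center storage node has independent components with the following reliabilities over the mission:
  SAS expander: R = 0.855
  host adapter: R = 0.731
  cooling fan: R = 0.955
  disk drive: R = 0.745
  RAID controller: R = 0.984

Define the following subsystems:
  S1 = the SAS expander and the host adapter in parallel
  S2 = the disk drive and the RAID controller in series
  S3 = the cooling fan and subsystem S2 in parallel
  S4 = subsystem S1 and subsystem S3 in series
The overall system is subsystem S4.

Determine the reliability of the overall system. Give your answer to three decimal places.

0.949

Parallel (SAS expander and host adapter): 1 − (1 − 0.85500)(1 − 0.73100) = 0.96100
Series (disk drive and RAID controller): 0.74500 × 0.98400 = 0.73308
Parallel (cooling fan and [0.73308]): 1 − (1 − 0.95500)(1 − 0.73308) = 0.98799
Series ([0.96100] and [0.98799]): 0.96100 × 0.98799 = 0.949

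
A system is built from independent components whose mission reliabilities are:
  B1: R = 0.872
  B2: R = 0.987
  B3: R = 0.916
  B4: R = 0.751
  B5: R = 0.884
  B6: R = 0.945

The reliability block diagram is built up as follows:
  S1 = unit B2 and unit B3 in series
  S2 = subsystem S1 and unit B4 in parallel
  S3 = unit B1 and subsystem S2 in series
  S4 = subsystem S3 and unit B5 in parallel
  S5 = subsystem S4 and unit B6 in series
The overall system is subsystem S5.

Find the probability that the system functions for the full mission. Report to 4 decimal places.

Series (B2 and B3): 0.987000 × 0.916000 = 0.904092
Parallel ([0.904092] and B4): 1 − (1 − 0.904092)(1 − 0.751000) = 0.976119
Series (B1 and [0.976119]): 0.872000 × 0.976119 = 0.851176
Parallel ([0.851176] and B5): 1 − (1 − 0.851176)(1 − 0.884000) = 0.982736
Series ([0.982736] and B6): 0.982736 × 0.945000 = 0.9287

0.9287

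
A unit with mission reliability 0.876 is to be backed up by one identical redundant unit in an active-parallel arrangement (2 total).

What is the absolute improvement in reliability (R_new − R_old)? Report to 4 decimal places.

R_before = 0.876
R_after = 1 − (1 − 0.876)^2 = 0.9846
ΔR = 0.9846 − 0.876 = 0.1086

0.1086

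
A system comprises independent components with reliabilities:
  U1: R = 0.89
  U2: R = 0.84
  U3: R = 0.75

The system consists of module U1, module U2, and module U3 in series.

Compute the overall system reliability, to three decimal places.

0.561

Series (U1, U2, and U3): 0.89000 × 0.84000 × 0.75000 = 0.561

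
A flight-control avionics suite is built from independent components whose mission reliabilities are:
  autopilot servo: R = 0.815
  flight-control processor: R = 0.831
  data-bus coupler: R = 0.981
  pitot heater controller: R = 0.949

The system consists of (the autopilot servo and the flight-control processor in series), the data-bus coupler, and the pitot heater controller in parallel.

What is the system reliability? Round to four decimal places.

Series (autopilot servo and flight-control processor): 0.815000 × 0.831000 = 0.677265
Parallel ([0.677265], data-bus coupler, and pitot heater controller): 1 − (1 − 0.677265)(1 − 0.981000)(1 − 0.949000) = 0.9997

0.9997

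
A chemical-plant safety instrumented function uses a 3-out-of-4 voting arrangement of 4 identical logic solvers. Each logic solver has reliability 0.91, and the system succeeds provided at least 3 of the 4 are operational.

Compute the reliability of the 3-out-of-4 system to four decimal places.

0.9570

R = Σ_{i=3}^{4} C(4,i) p^i (1−p)^{4−i} with p = 0.91
C(4,3)·0.91^3·0.09^1 = 0.271286
C(4,4)·0.91^4·0.09^0 = 0.685750
Sum = 0.9570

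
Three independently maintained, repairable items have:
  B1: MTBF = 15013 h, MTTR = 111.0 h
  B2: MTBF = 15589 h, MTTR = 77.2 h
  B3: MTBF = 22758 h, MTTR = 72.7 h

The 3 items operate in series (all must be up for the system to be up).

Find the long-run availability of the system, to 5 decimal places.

A(B1) = MTBF/(MTBF+MTTR) = 15013/(15013+111.0) = 0.992661
A(B2) = MTBF/(MTBF+MTTR) = 15589/(15589+77.2) = 0.995072
A(B3) = MTBF/(MTBF+MTTR) = 22758/(22758+72.7) = 0.996816
Series availability: 0.992661 × 0.995072 × 0.996816 = 0.98462

0.98462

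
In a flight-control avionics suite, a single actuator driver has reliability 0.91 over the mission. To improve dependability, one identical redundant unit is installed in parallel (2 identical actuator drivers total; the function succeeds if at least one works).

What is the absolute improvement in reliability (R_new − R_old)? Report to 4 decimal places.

R_before = 0.91
R_after = 1 − (1 − 0.91)^2 = 0.9919
ΔR = 0.9919 − 0.91 = 0.0819

0.0819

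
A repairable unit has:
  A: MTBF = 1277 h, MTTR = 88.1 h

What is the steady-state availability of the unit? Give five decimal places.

A(A) = MTBF/(MTBF+MTTR) = 1277/(1277+88.1) = 0.93546

0.93546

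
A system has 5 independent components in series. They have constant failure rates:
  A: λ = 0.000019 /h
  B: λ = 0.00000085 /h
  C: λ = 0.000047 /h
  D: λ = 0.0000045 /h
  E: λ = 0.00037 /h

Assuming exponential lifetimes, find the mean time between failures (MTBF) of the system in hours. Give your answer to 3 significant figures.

Series of exponential components: λ_sys = Σ λ_i
λ_sys = 0.000019 + 0.00000085 + 0.000047 + 0.0000045 + 0.00037 = 4.4135e-04 /h
MTBF = 1 / λ_sys = 2270 h

2270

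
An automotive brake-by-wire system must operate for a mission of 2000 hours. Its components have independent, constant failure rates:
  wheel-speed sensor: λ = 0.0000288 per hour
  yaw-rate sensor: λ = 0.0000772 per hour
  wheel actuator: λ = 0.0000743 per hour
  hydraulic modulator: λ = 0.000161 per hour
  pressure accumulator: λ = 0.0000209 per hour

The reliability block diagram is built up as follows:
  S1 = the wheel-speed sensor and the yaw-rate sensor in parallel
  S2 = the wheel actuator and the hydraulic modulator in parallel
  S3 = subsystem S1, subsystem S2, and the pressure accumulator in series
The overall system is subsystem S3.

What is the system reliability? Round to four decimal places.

R(wheel-speed sensor) = exp(−0.0000288 × 2000) = 0.944027
R(yaw-rate sensor) = exp(−0.0000772 × 2000) = 0.856929
R(wheel actuator) = exp(−0.0000743 × 2000) = 0.861914
R(hydraulic modulator) = exp(−0.000161 × 2000) = 0.724698
R(pressure accumulator) = exp(−0.0000209 × 2000) = 0.959062
Parallel (wheel-speed sensor and yaw-rate sensor): 1 − (1 − 0.944027)(1 − 0.856929) = 0.991992
Parallel (wheel actuator and hydraulic modulator): 1 − (1 − 0.861914)(1 − 0.724698) = 0.961985
Series ([0.991992], [0.961985], and pressure accumulator): 0.991992 × 0.961985 × 0.959062 = 0.9152

0.9152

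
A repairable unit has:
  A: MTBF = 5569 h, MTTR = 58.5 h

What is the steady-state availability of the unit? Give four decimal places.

0.9896

A(A) = MTBF/(MTBF+MTTR) = 5569/(5569+58.5) = 0.9896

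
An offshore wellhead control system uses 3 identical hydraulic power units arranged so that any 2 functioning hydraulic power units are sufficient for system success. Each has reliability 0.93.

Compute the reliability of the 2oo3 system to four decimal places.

R = Σ_{i=2}^{3} C(3,i) p^i (1−p)^{3−i} with p = 0.93
C(3,2)·0.93^2·0.07^1 = 0.181629
C(3,3)·0.93^3·0.07^0 = 0.804357
Sum = 0.9860

0.9860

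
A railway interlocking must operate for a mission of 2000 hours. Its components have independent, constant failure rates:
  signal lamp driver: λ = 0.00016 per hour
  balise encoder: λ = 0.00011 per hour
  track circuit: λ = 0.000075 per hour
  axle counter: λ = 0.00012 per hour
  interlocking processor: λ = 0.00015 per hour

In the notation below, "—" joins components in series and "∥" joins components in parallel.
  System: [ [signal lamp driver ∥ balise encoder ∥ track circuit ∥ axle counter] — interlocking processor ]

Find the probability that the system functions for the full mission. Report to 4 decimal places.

R(signal lamp driver) = exp(−0.00016 × 2000) = 0.726149
R(balise encoder) = exp(−0.00011 × 2000) = 0.802519
R(track circuit) = exp(−0.000075 × 2000) = 0.860708
R(axle counter) = exp(−0.00012 × 2000) = 0.786628
R(interlocking processor) = exp(−0.00015 × 2000) = 0.740818
Parallel (signal lamp driver, balise encoder, track circuit, and axle counter): 1 − (1 − 0.726149)(1 − 0.802519)(1 − 0.860708)(1 − 0.786628) = 0.998393
Series ([0.998393] and interlocking processor): 0.998393 × 0.740818 = 0.7396

0.7396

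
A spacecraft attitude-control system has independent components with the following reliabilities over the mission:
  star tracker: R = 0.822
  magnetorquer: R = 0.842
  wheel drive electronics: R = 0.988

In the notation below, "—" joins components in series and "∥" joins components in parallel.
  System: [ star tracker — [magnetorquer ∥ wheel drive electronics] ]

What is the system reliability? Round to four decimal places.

0.8204

Parallel (magnetorquer and wheel drive electronics): 1 − (1 − 0.842000)(1 − 0.988000) = 0.998104
Series (star tracker and [0.998104]): 0.822000 × 0.998104 = 0.8204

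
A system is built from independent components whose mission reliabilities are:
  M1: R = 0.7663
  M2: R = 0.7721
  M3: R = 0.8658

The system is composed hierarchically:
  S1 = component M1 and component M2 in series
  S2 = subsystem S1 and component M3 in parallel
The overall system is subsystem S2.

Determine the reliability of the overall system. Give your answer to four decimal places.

Series (M1 and M2): 0.766300 × 0.772100 = 0.591660
Parallel ([0.591660] and M3): 1 − (1 − 0.591660)(1 − 0.865800) = 0.9452

0.9452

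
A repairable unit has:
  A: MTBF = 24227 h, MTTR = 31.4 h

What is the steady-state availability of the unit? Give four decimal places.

0.9987

A(A) = MTBF/(MTBF+MTTR) = 24227/(24227+31.4) = 0.9987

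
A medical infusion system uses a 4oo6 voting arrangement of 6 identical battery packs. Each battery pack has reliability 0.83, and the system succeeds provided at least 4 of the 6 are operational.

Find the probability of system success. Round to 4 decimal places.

R = Σ_{i=4}^{6} C(6,i) p^i (1−p)^{6−i} with p = 0.83
C(6,4)·0.83^4·0.17^2 = 0.205732
C(6,5)·0.83^5·0.17^1 = 0.401782
C(6,6)·0.83^6·0.17^0 = 0.326940
Sum = 0.9345

0.9345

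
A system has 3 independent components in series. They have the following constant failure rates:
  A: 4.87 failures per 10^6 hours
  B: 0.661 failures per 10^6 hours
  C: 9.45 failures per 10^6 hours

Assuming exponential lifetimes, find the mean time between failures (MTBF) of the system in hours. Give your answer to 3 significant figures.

Series of exponential components: λ_sys = Σ λ_i
λ_sys = 0.00000487 + 0.000000661 + 0.00000945 = 1.4981e-05 /h
MTBF = 1 / λ_sys = 66800 h

66800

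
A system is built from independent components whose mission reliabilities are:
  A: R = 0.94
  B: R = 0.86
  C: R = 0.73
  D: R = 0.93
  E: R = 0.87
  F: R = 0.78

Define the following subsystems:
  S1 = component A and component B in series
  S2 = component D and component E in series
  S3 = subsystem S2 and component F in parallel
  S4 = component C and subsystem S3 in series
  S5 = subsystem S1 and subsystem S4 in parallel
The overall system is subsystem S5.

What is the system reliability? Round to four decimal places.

Series (A and B): 0.940000 × 0.860000 = 0.808400
Series (D and E): 0.930000 × 0.870000 = 0.809100
Parallel ([0.809100] and F): 1 − (1 − 0.809100)(1 − 0.780000) = 0.958002
Series (C and [0.958002]): 0.730000 × 0.958002 = 0.699341
Parallel ([0.808400] and [0.699341]): 1 − (1 − 0.808400)(1 − 0.699341) = 0.9424

0.9424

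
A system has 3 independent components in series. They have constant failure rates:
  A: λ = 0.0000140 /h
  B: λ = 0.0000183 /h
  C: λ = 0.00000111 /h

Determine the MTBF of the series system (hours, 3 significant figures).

Series of exponential components: λ_sys = Σ λ_i
λ_sys = 0.0000140 + 0.0000183 + 0.00000111 = 3.3410e-05 /h
MTBF = 1 / λ_sys = 29900 h

29900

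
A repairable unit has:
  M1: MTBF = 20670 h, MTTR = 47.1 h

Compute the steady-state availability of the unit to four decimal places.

A(M1) = MTBF/(MTBF+MTTR) = 20670/(20670+47.1) = 0.9977

0.9977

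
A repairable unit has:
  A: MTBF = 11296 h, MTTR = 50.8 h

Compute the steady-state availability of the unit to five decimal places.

0.99552

A(A) = MTBF/(MTBF+MTTR) = 11296/(11296+50.8) = 0.99552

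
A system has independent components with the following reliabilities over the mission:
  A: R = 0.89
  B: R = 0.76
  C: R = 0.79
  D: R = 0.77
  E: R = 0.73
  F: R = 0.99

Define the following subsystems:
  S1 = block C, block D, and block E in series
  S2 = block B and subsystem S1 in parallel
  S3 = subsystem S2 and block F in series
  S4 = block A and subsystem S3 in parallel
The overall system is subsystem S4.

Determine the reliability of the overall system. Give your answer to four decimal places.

0.9844

Series (C, D, and E): 0.790000 × 0.770000 × 0.730000 = 0.444059
Parallel (B and [0.444059]): 1 − (1 − 0.760000)(1 − 0.444059) = 0.866574
Series ([0.866574] and F): 0.866574 × 0.990000 = 0.857908
Parallel (A and [0.857908]): 1 − (1 − 0.890000)(1 − 0.857908) = 0.9844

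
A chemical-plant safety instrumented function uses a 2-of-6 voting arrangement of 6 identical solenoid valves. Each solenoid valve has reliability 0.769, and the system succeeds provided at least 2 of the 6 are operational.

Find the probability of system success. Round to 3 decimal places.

0.997

R = Σ_{i=2}^{6} C(6,i) p^i (1−p)^{6−i} with p = 0.769
C(6,2)·0.769^2·0.231^4 = 0.02526
C(6,3)·0.769^3·0.231^3 = 0.11211
C(6,4)·0.769^4·0.231^2 = 0.27991
C(6,5)·0.769^5·0.231^1 = 0.37273
C(6,6)·0.769^6·0.231^0 = 0.20680
Sum = 0.997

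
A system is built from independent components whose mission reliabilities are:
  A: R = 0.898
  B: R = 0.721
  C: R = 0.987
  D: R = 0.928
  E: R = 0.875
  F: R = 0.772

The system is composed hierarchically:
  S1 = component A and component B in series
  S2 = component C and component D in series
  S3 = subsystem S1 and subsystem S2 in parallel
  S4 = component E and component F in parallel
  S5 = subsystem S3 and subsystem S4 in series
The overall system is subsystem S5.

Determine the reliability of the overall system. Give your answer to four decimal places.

Series (A and B): 0.898000 × 0.721000 = 0.647458
Series (C and D): 0.987000 × 0.928000 = 0.915936
Parallel ([0.647458] and [0.915936]): 1 − (1 − 0.647458)(1 − 0.915936) = 0.970364
Parallel (E and F): 1 − (1 − 0.875000)(1 − 0.772000) = 0.971500
Series ([0.970364] and [0.971500]): 0.970364 × 0.971500 = 0.9427

0.9427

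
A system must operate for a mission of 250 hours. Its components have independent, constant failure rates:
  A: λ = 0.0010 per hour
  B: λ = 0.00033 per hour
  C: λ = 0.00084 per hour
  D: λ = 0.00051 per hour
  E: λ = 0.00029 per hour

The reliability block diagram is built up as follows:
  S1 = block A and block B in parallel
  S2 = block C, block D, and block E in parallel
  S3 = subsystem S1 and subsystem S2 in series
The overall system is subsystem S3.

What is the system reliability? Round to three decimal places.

0.981

R(A) = exp(−0.0010 × 250) = 0.77880
R(B) = exp(−0.00033 × 250) = 0.92081
R(C) = exp(−0.00084 × 250) = 0.81058
R(D) = exp(−0.00051 × 250) = 0.88029
R(E) = exp(−0.00029 × 250) = 0.93007
Parallel (A and B): 1 − (1 − 0.77880)(1 − 0.92081) = 0.98248
Parallel (C, D, and E): 1 − (1 − 0.81058)(1 − 0.88029)(1 − 0.93007) = 0.99841
Series ([0.98248] and [0.99841]): 0.98248 × 0.99841 = 0.981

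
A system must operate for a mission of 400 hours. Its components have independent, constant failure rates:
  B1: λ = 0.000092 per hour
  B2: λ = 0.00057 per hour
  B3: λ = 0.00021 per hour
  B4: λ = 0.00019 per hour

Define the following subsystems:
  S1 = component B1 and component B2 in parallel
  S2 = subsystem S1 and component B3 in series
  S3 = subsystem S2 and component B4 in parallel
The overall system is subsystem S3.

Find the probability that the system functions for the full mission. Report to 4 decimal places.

R(B1) = exp(−0.000092 × 400) = 0.963869
R(B2) = exp(−0.00057 × 400) = 0.796124
R(B3) = exp(−0.00021 × 400) = 0.919431
R(B4) = exp(−0.00019 × 400) = 0.926816
Parallel (B1 and B2): 1 − (1 − 0.963869)(1 − 0.796124) = 0.992634
Series ([0.992634] and B3): 0.992634 × 0.919431 = 0.912658
Parallel ([0.912658] and B4): 1 − (1 − 0.912658)(1 − 0.926816) = 0.9936

0.9936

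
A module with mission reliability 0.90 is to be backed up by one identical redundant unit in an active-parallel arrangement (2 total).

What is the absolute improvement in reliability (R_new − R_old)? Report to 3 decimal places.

R_before = 0.90
R_after = 1 − (1 − 0.90)^2 = 0.990
ΔR = 0.990 − 0.90 = 0.090

0.090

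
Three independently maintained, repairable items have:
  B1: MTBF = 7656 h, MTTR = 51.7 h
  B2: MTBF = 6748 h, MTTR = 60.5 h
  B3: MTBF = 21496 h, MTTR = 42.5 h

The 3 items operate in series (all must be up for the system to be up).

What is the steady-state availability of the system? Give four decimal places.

A(B1) = MTBF/(MTBF+MTTR) = 7656/(7656+51.7) = 0.993292
A(B2) = MTBF/(MTBF+MTTR) = 6748/(6748+60.5) = 0.991114
A(B3) = MTBF/(MTBF+MTTR) = 21496/(21496+42.5) = 0.998027
Series availability: 0.993292 × 0.991114 × 0.998027 = 0.9825

0.9825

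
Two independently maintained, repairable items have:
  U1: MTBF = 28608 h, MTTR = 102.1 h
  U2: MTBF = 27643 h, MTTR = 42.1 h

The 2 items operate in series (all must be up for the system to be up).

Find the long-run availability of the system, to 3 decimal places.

0.995

A(U1) = MTBF/(MTBF+MTTR) = 28608/(28608+102.1) = 0.996444
A(U2) = MTBF/(MTBF+MTTR) = 27643/(27643+42.1) = 0.998479
Series availability: 0.996444 × 0.998479 = 0.995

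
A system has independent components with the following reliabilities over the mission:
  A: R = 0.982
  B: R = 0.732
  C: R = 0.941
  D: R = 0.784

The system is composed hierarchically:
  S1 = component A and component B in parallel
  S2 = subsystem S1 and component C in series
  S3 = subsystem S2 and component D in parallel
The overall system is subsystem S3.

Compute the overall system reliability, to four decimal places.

Parallel (A and B): 1 − (1 − 0.982000)(1 − 0.732000) = 0.995176
Series ([0.995176] and C): 0.995176 × 0.941000 = 0.936461
Parallel ([0.936461] and D): 1 − (1 − 0.936461)(1 − 0.784000) = 0.9863

0.9863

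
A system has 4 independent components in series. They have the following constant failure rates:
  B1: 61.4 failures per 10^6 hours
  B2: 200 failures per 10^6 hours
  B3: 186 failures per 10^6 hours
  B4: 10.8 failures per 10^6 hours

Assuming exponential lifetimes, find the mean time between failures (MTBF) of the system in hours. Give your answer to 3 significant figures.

2180

Series of exponential components: λ_sys = Σ λ_i
λ_sys = 0.0000614 + 0.000200 + 0.000186 + 0.0000108 = 4.5820e-04 /h
MTBF = 1 / λ_sys = 2180 h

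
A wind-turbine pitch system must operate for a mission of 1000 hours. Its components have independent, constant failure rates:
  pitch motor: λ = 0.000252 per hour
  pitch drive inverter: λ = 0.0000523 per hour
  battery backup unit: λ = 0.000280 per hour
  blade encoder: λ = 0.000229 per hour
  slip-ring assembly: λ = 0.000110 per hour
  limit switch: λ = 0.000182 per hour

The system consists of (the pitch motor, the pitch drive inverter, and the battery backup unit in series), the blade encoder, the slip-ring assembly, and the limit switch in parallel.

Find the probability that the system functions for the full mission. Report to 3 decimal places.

0.998

R(pitch motor) = exp(−0.000252 × 1000) = 0.77724
R(pitch drive inverter) = exp(−0.0000523 × 1000) = 0.94904
R(battery backup unit) = exp(−0.000280 × 1000) = 0.75578
R(blade encoder) = exp(−0.000229 × 1000) = 0.79533
R(slip-ring assembly) = exp(−0.000110 × 1000) = 0.89583
R(limit switch) = exp(−0.000182 × 1000) = 0.83360
Series (pitch motor, pitch drive inverter, and battery backup unit): 0.77724 × 0.94904 × 0.75578 = 0.55749
Parallel ([0.55749], blade encoder, slip-ring assembly, and limit switch): 1 − (1 − 0.55749)(1 − 0.79533)(1 − 0.89583)(1 − 0.83360) = 0.998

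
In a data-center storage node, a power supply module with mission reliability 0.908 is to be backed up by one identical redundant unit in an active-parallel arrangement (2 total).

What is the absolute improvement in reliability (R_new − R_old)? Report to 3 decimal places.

0.084

R_before = 0.908
R_after = 1 − (1 − 0.908)^2 = 0.992
ΔR = 0.992 − 0.908 = 0.084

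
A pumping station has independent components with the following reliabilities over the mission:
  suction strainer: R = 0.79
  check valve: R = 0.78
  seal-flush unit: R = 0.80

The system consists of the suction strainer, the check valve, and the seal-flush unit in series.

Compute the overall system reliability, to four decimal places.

Series (suction strainer, check valve, and seal-flush unit): 0.790000 × 0.780000 × 0.800000 = 0.4930

0.4930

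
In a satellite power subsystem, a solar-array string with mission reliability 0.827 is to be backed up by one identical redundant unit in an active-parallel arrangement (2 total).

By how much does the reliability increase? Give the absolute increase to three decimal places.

0.143

R_before = 0.827
R_after = 1 − (1 − 0.827)^2 = 0.970
ΔR = 0.970 − 0.827 = 0.143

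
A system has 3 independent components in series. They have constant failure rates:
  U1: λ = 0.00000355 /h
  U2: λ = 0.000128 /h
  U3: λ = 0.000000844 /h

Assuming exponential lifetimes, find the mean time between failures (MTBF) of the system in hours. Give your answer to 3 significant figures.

Series of exponential components: λ_sys = Σ λ_i
λ_sys = 0.00000355 + 0.000128 + 0.000000844 = 1.3239e-04 /h
MTBF = 1 / λ_sys = 7550 h

7550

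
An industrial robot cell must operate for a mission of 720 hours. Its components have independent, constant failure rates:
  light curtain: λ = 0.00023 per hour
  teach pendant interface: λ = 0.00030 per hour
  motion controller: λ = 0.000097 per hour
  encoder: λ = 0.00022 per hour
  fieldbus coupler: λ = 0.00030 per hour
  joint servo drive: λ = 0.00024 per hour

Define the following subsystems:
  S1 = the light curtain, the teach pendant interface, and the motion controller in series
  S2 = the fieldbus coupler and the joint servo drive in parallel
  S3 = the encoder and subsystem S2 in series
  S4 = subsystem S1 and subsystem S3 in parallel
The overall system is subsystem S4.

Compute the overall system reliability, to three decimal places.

0.937

R(light curtain) = exp(−0.00023 × 720) = 0.84739
R(teach pendant interface) = exp(−0.00030 × 720) = 0.80574
R(motion controller) = exp(−0.000097 × 720) = 0.93254
R(encoder) = exp(−0.00022 × 720) = 0.85351
R(fieldbus coupler) = exp(−0.00030 × 720) = 0.80574
R(joint servo drive) = exp(−0.00024 × 720) = 0.84131
Series (light curtain, teach pendant interface, and motion controller): 0.84739 × 0.80574 × 0.93254 = 0.63672
Parallel (fieldbus coupler and joint servo drive): 1 − (1 − 0.80574)(1 − 0.84131) = 0.96917
Series (encoder and [0.96917]): 0.85351 × 0.96917 = 0.82720
Parallel ([0.63672] and [0.82720]): 1 − (1 − 0.63672)(1 − 0.82720) = 0.937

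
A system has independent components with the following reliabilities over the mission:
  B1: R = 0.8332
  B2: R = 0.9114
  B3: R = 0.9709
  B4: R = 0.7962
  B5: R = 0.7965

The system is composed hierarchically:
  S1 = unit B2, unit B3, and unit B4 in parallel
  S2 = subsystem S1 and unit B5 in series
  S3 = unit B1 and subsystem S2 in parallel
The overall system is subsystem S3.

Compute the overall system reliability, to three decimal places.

0.966

Parallel (B2, B3, and B4): 1 − (1 − 0.91140)(1 − 0.97090)(1 − 0.79620) = 0.99947
Series ([0.99947] and B5): 0.99947 × 0.79650 = 0.79608
Parallel (B1 and [0.79608]): 1 − (1 − 0.83320)(1 − 0.79608) = 0.966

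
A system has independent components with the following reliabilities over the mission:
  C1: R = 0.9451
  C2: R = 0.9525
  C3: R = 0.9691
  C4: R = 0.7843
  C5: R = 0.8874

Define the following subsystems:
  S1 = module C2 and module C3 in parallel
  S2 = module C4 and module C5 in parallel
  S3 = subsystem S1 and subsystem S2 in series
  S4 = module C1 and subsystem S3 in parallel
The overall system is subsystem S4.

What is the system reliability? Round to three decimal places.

0.999

Parallel (C2 and C3): 1 − (1 − 0.95250)(1 − 0.96910) = 0.99853
Parallel (C4 and C5): 1 − (1 − 0.78430)(1 − 0.88740) = 0.97571
Series ([0.99853] and [0.97571]): 0.99853 × 0.97571 = 0.97428
Parallel (C1 and [0.97428]): 1 − (1 − 0.94510)(1 − 0.97428) = 0.999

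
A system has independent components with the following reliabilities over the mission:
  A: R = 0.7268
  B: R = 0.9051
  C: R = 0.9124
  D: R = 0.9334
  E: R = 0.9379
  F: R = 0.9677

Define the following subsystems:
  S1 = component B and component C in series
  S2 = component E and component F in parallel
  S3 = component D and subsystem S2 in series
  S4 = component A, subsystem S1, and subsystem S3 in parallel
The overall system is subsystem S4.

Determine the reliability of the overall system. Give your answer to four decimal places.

Series (B and C): 0.905100 × 0.912400 = 0.825813
Parallel (E and F): 1 − (1 − 0.937900)(1 − 0.967700) = 0.997994
Series (D and [0.997994]): 0.933400 × 0.997994 = 0.931528
Parallel (A, [0.825813], and [0.931528]): 1 − (1 − 0.726800)(1 − 0.825813)(1 − 0.931528) = 0.9967

0.9967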